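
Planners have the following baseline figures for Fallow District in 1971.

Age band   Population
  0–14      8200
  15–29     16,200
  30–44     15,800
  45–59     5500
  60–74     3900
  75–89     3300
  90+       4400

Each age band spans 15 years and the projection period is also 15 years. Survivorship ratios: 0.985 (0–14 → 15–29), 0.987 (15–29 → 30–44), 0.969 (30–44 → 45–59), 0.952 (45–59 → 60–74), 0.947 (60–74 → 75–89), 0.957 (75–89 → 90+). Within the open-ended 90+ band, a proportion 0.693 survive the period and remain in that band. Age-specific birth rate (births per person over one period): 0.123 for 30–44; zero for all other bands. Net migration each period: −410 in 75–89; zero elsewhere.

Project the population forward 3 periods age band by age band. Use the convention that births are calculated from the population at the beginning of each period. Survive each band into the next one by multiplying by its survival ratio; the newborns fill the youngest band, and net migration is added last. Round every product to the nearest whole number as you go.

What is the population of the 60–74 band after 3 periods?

Let group 1 be 0–14 through group 7 = 90+.
— Period 1 —
Births: 15800 * 0.123 = 1943
Group 2: 8200 * 0.985 = 8077
Group 3: 16200 * 0.987 = 15989
Group 4: 15800 * 0.969 = 15310
Group 5: 5500 * 0.952 = 5236
Group 6: 3900 * 0.947 = 3693
Group 7: 3300 * 0.957 + 4400 * 0.693 = 3158 + 3049 = 6207
Net migration: Group 6 − 410 → 3283
End of period: [1943, 8077, 15989, 15310, 5236, 3283, 6207]
— Period 2 —
Births: 15989 * 0.123 = 1967
Group 2: 1943 * 0.985 = 1914
Group 3: 8077 * 0.987 = 7972
Group 4: 15989 * 0.969 = 15493
Group 5: 15310 * 0.952 = 14575
Group 6: 5236 * 0.947 = 4958
Group 7: 3283 * 0.957 + 6207 * 0.693 = 3142 + 4301 = 7443
Net migration: Group 6 − 410 → 4548
End of period: [1967, 1914, 7972, 15493, 14575, 4548, 7443]
— Period 3 —
Births: 7972 * 0.123 = 981
Group 2: 1967 * 0.985 = 1937
Group 3: 1914 * 0.987 = 1889
Group 4: 7972 * 0.969 = 7725
Group 5: 15493 * 0.952 = 14749
Group 6: 14575 * 0.947 = 13803
Group 7: 4548 * 0.957 + 7443 * 0.693 = 4352 + 5158 = 9510
Net migration: Group 6 − 410 → 13393
End of period: [981, 1937, 1889, 7725, 14749, 13393, 9510]

14749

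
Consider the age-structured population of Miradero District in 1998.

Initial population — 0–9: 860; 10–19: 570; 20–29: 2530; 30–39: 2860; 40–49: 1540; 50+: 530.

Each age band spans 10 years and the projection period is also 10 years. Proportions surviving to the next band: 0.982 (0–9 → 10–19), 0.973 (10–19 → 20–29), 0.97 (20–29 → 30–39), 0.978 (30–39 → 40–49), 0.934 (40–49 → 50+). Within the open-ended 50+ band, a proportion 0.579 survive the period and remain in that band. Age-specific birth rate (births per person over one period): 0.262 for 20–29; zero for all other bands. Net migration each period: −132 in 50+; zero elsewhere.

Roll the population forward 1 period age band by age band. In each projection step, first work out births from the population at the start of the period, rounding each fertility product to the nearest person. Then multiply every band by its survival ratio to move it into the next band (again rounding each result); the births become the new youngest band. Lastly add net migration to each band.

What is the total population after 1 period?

Period 1.
Births: 2530 * 0.262 = 663
10–19: 860 * 0.982 = 845
20–29: 570 * 0.973 = 555
30–39: 2530 * 0.97 = 2454
40–49: 2860 * 0.978 = 2797
50+: 1540 * 0.934 + 530 * 0.579 = 1438 + 307 = 1745
Net migration: 50+ − 132 → 1613
Giving 663 / 845 / 555 / 2454 / 2797 / 1613.
Total after period 1: 663 + 845 + 555 + 2454 + 2797 + 1613 = 8927

8927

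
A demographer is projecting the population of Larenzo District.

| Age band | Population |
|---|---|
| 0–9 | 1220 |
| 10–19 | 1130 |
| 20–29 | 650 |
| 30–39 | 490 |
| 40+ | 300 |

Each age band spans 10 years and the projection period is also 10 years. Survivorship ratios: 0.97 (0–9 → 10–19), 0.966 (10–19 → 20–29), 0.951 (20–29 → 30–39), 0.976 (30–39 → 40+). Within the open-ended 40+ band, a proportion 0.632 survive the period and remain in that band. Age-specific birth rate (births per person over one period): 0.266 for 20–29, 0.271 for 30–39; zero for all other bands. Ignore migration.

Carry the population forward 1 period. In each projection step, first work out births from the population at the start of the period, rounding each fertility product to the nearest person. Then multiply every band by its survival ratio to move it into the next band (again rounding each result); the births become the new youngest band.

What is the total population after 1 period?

Numbering the bands 1..5 from youngest to oldest:
Period 1:
Births: 650 × 0.266 = 173  |  490 × 0.271 = 133 — total 306
Band 2: 1220 × 0.97 = 1183
Band 3: 1130 × 0.966 = 1092
Band 4: 650 × 0.951 = 618
Band 5: 490 × 0.976 + 300 × 0.632 = 478 + 190 = 668
Giving 306 / 1183 / 1092 / 618 / 668.
Total after period 1: 306 + 1183 + 1092 + 618 + 668 = 3867

3867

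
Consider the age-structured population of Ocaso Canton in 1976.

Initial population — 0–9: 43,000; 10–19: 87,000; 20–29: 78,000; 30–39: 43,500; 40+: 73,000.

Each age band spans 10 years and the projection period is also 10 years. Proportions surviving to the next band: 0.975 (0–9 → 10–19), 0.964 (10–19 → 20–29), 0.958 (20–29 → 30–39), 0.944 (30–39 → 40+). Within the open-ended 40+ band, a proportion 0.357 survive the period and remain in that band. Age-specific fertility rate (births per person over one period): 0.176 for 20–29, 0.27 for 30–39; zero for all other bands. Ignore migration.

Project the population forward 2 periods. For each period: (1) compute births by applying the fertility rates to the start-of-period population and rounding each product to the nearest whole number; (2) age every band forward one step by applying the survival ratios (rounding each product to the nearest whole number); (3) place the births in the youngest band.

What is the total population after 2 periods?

275037

Call the groups 1 to 5, youngest first.
— Period 1 —
Births: 78000 × 0.176 = 13728 ; 43500 × 0.27 = 11745 → 25473
Group 2: 43000 × 0.975 = 41925
Group 3: 87000 × 0.964 = 83868
Group 4: 78000 × 0.958 = 74724
Group 5: 43500 × 0.944 + 73000 × 0.357 = 41064 + 26061 = 67125
End of period: [25473, 41925, 83868, 74724, 67125]
— Period 2 —
Births: 83868 × 0.176 = 14761 ; 74724 × 0.27 = 20175 → 34936
Group 2: 25473 × 0.975 = 24836
Group 3: 41925 × 0.964 = 40416
Group 4: 83868 × 0.958 = 80346
Group 5: 74724 × 0.944 + 67125 × 0.357 = 70539 + 23964 = 94503
End of period: [34936, 24836, 40416, 80346, 94503]
Total after period 2: 34936 + 24836 + 40416 + 80346 + 94503 = 275037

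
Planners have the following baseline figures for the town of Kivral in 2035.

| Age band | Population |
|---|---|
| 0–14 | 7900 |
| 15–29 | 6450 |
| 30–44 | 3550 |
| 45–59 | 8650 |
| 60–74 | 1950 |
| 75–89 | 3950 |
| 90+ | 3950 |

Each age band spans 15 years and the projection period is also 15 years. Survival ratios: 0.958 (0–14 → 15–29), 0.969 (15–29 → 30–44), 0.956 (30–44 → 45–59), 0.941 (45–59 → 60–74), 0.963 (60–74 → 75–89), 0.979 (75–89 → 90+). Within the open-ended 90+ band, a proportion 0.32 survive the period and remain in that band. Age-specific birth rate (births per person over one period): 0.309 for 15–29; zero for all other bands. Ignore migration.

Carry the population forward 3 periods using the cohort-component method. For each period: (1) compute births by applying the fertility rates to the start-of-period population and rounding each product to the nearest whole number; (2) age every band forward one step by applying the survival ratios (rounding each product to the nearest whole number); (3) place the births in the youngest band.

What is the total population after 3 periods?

(Bands numbered youngest = 1 to oldest = 7.)
[period 1]
Births: 6450 × 0.309 = 1993
Band 2: 7900 × 0.958 = 7568
Band 3: 6450 × 0.969 = 6250
Band 4: 3550 × 0.956 = 3394
Band 5: 8650 × 0.941 = 8140
Band 6: 1950 × 0.963 = 1878
Band 7: 3950 × 0.979 + 3950 × 0.32 = 3867 + 1264 = 5131
Giving 1993 / 7568 / 6250 / 3394 / 8140 / 1878 / 5131.
[period 2]
Births: 7568 × 0.309 = 2339
Band 2: 1993 × 0.958 = 1909
Band 3: 7568 × 0.969 = 7333
Band 4: 6250 × 0.956 = 5975
Band 5: 3394 × 0.941 = 3194
Band 6: 8140 × 0.963 = 7839
Band 7: 1878 × 0.979 + 5131 × 0.32 = 1839 + 1642 = 3481
Giving 2339 / 1909 / 7333 / 5975 / 3194 / 7839 / 3481.
[period 3]
Births: 1909 × 0.309 = 590
Band 2: 2339 × 0.958 = 2241
Band 3: 1909 × 0.969 = 1850
Band 4: 7333 × 0.956 = 7010
Band 5: 5975 × 0.941 = 5622
Band 6: 3194 × 0.963 = 3076
Band 7: 7839 × 0.979 + 3481 × 0.32 = 7674 + 1114 = 8788
Giving 590 / 2241 / 1850 / 7010 / 5622 / 3076 / 8788.
Total after period 3: 590 + 2241 + 1850 + 7010 + 5622 + 3076 + 8788 = 29177

29177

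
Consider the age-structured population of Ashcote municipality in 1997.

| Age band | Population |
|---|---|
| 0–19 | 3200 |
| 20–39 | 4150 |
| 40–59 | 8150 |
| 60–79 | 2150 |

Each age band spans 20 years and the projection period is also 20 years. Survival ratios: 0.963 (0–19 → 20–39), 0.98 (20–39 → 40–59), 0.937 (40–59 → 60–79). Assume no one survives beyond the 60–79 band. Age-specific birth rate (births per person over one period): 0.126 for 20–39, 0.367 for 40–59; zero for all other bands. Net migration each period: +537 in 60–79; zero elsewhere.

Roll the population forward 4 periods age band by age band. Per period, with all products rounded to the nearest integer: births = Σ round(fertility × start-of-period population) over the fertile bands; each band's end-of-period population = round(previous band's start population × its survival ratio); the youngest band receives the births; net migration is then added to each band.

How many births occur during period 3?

1534

Call the groups 1 to 4, youngest first.
— Period 1 —
Births: 4150 × 0.126 = 523 ; 8150 × 0.367 = 2991 → 3514
Group 2: 3200 × 0.963 = 3082
Group 3: 4150 × 0.98 = 4067
Group 4: 8150 × 0.937 = 7637
Net migration: Group 4 + 537 → 8174
Population now: 0–19=3514, 20–39=3082, 40–59=4067, 60–79=8174
— Period 2 —
Births: 3082 × 0.126 = 388 ; 4067 × 0.367 = 1493 → 1881
Group 2: 3514 × 0.963 = 3384
Group 3: 3082 × 0.98 = 3020
Group 4: 4067 × 0.937 = 3811
Net migration: Group 4 + 537 → 4348
Population now: 0–19=1881, 20–39=3384, 40–59=3020, 60–79=4348
— Period 3 —
Births: 3384 × 0.126 = 426 ; 3020 × 0.367 = 1108 → 1534
Group 2: 1881 × 0.963 = 1811
Group 3: 3384 × 0.98 = 3316
Group 4: 3020 × 0.937 = 2830
Net migration: Group 4 + 537 → 3367
Population now: 0–19=1534, 20–39=1811, 40–59=3316, 60–79=3367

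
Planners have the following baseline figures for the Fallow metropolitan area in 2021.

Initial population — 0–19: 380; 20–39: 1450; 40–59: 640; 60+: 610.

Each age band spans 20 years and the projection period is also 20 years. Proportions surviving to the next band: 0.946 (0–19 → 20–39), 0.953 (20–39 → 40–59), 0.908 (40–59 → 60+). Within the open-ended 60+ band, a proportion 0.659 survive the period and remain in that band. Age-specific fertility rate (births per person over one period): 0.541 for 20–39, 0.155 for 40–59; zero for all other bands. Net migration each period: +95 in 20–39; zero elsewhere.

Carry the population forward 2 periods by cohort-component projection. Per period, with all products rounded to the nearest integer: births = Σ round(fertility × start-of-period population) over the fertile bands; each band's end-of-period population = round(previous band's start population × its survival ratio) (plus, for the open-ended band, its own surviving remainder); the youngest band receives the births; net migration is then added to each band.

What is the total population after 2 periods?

Period 1:
Births: 1450 × 0.541 = 784  |  640 × 0.155 = 99 — total 883
20–39: 380 × 0.946 = 359
40–59: 1450 × 0.953 = 1382
60+: 640 × 0.908 + 610 × 0.659 = 581 + 402 = 983
Net migration: 20–39 + 95 → 454
End of period: [883, 454, 1382, 983]
Period 2:
Births: 454 × 0.541 = 246  |  1382 × 0.155 = 214 — total 460
20–39: 883 × 0.946 = 835
40–59: 454 × 0.953 = 433
60+: 1382 × 0.908 + 983 × 0.659 = 1255 + 648 = 1903
Net migration: 20–39 + 95 → 930
End of period: [460, 930, 433, 1903]
Total after period 2: 460 + 930 + 433 + 1903 = 3726

3726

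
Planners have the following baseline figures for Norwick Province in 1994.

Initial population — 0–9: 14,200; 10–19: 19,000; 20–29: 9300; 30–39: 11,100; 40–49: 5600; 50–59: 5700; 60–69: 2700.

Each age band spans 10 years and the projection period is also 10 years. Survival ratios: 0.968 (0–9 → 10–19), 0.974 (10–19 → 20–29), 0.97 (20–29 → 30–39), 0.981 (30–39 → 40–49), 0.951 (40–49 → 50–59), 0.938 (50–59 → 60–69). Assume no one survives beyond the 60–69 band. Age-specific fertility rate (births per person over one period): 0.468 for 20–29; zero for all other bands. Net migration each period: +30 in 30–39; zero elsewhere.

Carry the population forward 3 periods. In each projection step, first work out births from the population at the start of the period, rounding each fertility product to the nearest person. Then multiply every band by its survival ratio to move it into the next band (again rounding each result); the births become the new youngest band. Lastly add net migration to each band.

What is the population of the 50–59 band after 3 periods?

8444

Period 1.
Births: 9300 * 0.468 = 4352
10–19: 14200 * 0.968 = 13746
20–29: 19000 * 0.974 = 18506
30–39: 9300 * 0.97 = 9021
40–49: 11100 * 0.981 = 10889
50–59: 5600 * 0.951 = 5326
60–69: 5700 * 0.938 = 5347
Net migration: 30–39 + 30 → 9051
End of period: [4352, 13746, 18506, 9051, 10889, 5326, 5347]
Period 2.
Births: 18506 * 0.468 = 8661
10–19: 4352 * 0.968 = 4213
20–29: 13746 * 0.974 = 13389
30–39: 18506 * 0.97 = 17951
40–49: 9051 * 0.981 = 8879
50–59: 10889 * 0.951 = 10355
60–69: 5326 * 0.938 = 4996
Net migration: 30–39 + 30 → 17981
End of period: [8661, 4213, 13389, 17981, 8879, 10355, 4996]
Period 3.
Births: 13389 * 0.468 = 6266
10–19: 8661 * 0.968 = 8384
20–29: 4213 * 0.974 = 4103
30–39: 13389 * 0.97 = 12987
40–49: 17981 * 0.981 = 17639
50–59: 8879 * 0.951 = 8444
60–69: 10355 * 0.938 = 9713
Net migration: 30–39 + 30 → 13017
End of period: [6266, 8384, 4103, 13017, 17639, 8444, 9713]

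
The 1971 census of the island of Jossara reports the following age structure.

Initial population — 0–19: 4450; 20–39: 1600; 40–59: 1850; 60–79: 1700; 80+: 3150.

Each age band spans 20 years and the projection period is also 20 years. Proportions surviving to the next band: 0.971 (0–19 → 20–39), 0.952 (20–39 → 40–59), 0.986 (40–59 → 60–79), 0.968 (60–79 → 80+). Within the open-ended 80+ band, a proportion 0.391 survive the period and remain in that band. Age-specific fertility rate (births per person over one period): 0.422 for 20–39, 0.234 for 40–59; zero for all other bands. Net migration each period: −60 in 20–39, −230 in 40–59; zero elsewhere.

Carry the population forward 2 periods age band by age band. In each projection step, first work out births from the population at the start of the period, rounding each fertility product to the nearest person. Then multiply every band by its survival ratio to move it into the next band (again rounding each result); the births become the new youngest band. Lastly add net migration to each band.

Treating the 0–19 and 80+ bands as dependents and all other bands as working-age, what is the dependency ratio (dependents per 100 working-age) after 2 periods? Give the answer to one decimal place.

(Bands numbered youngest = 1 to oldest = 5.)
Period 1:
Births: 1600 * 0.422 = 675, 1850 * 0.234 = 433 → total 1108
Band 2: 4450 * 0.971 = 4321
Band 3: 1600 * 0.952 = 1523
Band 4: 1850 * 0.986 = 1824
Band 5: 1700 * 0.968 + 3150 * 0.391 = 1646 + 1232 = 2878
Net migration: Band 2 − 60 → 4261; Band 3 − 230 → 1293
End of period: [1108, 4261, 1293, 1824, 2878]
Period 2:
Births: 4261 * 0.422 = 1798, 1293 * 0.234 = 303 → total 2101
Band 2: 1108 * 0.971 = 1076
Band 3: 4261 * 0.952 = 4056
Band 4: 1293 * 0.986 = 1275
Band 5: 1824 * 0.968 + 2878 * 0.391 = 1766 + 1125 = 2891
Net migration: Band 2 − 60 → 1016; Band 3 − 230 → 3826
End of period: [2101, 1016, 3826, 1275, 2891]
Dependents (band 0–19 + band 80+) = 2101 + 2891 = 4992; working-age = 6117; ratio = 4992/6117 × 100 = 81.6

81.6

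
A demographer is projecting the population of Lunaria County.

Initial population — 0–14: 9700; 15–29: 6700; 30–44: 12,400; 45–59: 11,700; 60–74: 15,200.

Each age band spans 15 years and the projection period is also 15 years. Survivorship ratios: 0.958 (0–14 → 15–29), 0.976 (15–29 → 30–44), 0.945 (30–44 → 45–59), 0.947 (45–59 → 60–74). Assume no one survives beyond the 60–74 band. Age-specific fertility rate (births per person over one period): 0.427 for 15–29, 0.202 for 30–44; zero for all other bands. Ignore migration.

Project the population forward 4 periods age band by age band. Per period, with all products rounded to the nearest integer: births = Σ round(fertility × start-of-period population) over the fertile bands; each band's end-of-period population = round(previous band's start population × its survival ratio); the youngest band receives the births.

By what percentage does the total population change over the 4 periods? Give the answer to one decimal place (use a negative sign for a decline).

-55.4

Period 1.
Births: 6700 * 0.427 = 2861 ; 12400 * 0.202 = 2505 → total 5366
15–29: 9700 * 0.958 = 9293
30–44: 6700 * 0.976 = 6539
45–59: 12400 * 0.945 = 11718
60–74: 11700 * 0.947 = 11080
End of period: [5366, 9293, 6539, 11718, 11080]
Period 2.
Births: 9293 * 0.427 = 3968 ; 6539 * 0.202 = 1321 → total 5289
15–29: 5366 * 0.958 = 5141
30–44: 9293 * 0.976 = 9070
45–59: 6539 * 0.945 = 6179
60–74: 11718 * 0.947 = 11097
End of period: [5289, 5141, 9070, 6179, 11097]
Period 3.
Births: 5141 * 0.427 = 2195 ; 9070 * 0.202 = 1832 → total 4027
15–29: 5289 * 0.958 = 5067
30–44: 5141 * 0.976 = 5018
45–59: 9070 * 0.945 = 8571
60–74: 6179 * 0.947 = 5852
End of period: [4027, 5067, 5018, 8571, 5852]
Period 4.
Births: 5067 * 0.427 = 2164 ; 5018 * 0.202 = 1014 → total 3178
15–29: 4027 * 0.958 = 3858
30–44: 5067 * 0.976 = 4945
45–59: 5018 * 0.945 = 4742
60–74: 8571 * 0.947 = 8117
End of period: [3178, 3858, 4945, 4742, 8117]
Total: 55700 → 24840; change = -30860; percentage change = -55.4%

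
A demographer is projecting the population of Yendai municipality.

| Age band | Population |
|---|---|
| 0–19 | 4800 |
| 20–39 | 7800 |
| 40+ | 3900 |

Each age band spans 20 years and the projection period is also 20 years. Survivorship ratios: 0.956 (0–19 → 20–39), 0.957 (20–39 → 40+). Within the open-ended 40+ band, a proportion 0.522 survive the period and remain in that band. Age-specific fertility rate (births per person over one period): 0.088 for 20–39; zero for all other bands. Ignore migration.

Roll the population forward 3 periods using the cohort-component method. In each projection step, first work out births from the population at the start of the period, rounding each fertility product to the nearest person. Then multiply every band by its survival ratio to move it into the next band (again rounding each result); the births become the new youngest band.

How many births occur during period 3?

Period 1:
Births: 7800 * 0.088 = 686
20–39: 4800 * 0.956 = 4589
40+: 7800 * 0.957 + 3900 * 0.522 = 7465 + 2036 = 9501
→ [686, 4589, 9501]
Period 2:
Births: 4589 * 0.088 = 404
20–39: 686 * 0.956 = 656
40+: 4589 * 0.957 + 9501 * 0.522 = 4392 + 4960 = 9352
→ [404, 656, 9352]
Period 3:
Births: 656 * 0.088 = 58
20–39: 404 * 0.956 = 386
40+: 656 * 0.957 + 9352 * 0.522 = 628 + 4882 = 5510
→ [58, 386, 5510]

58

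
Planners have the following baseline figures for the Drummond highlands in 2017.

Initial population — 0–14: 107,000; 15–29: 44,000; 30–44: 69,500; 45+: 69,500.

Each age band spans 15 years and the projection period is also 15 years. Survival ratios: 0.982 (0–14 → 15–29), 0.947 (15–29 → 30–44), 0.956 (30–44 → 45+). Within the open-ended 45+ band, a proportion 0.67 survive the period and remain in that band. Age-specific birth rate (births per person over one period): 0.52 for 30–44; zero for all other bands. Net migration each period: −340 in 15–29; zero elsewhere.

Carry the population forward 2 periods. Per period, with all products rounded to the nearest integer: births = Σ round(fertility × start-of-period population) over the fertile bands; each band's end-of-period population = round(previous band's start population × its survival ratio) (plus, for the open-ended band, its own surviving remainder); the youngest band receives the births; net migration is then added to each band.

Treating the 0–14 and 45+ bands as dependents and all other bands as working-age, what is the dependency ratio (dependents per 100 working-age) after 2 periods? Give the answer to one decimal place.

102.1

Call the bands 1 to 4, youngest first.
— Period 1 —
Births: 69500 × 0.52 = 36140
Band 2: 107000 × 0.982 = 105074
Band 3: 44000 × 0.947 = 41668
Band 4: 69500 × 0.956 + 69500 × 0.67 = 66442 + 46565 = 113007
Net migration: Band 2 − 340 → 104734
→ [36140, 104734, 41668, 113007]
— Period 2 —
Births: 41668 × 0.52 = 21667
Band 2: 36140 × 0.982 = 35489
Band 3: 104734 × 0.947 = 99183
Band 4: 41668 × 0.956 + 113007 × 0.67 = 39835 + 75715 = 115550
Net migration: Band 2 − 340 → 35149
→ [21667, 35149, 99183, 115550]
Dependents (band 0–14 + band 45+) = 21667 + 115550 = 137217; working-age = 134332; ratio = 137217/134332 × 100 = 102.1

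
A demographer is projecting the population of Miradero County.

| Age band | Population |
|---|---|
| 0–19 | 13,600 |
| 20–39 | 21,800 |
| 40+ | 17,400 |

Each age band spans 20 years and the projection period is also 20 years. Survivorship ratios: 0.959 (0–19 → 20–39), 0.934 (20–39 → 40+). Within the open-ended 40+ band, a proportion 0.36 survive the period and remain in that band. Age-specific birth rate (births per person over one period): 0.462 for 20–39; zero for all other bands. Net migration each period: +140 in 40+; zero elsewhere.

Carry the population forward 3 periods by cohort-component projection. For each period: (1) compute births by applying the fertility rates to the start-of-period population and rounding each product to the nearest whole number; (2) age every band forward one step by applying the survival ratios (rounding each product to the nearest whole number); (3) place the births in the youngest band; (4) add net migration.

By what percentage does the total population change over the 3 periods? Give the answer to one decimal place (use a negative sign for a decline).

-48.3

Numbering the bands 1..3 from youngest to oldest:
— Period 1 —
Births: 21800 × 0.462 = 10072
Band 2: 13600 × 0.959 = 13042
Band 3: 21800 × 0.934 + 17400 × 0.36 = 20361 + 6264 = 26625
Net migration: Band 3 + 140 → 26765
Giving 10072 / 13042 / 26765.
— Period 2 —
Births: 13042 × 0.462 = 6025
Band 2: 10072 × 0.959 = 9659
Band 3: 13042 × 0.934 + 26765 × 0.36 = 12181 + 9635 = 21816
Net migration: Band 3 + 140 → 21956
Giving 6025 / 9659 / 21956.
— Period 3 —
Births: 9659 × 0.462 = 4462
Band 2: 6025 × 0.959 = 5778
Band 3: 9659 × 0.934 + 21956 × 0.36 = 9022 + 7904 = 16926
Net migration: Band 3 + 140 → 17066
Giving 4462 / 5778 / 17066.
Total: 52800 → 27306; change = -25494; percentage change = -48.3%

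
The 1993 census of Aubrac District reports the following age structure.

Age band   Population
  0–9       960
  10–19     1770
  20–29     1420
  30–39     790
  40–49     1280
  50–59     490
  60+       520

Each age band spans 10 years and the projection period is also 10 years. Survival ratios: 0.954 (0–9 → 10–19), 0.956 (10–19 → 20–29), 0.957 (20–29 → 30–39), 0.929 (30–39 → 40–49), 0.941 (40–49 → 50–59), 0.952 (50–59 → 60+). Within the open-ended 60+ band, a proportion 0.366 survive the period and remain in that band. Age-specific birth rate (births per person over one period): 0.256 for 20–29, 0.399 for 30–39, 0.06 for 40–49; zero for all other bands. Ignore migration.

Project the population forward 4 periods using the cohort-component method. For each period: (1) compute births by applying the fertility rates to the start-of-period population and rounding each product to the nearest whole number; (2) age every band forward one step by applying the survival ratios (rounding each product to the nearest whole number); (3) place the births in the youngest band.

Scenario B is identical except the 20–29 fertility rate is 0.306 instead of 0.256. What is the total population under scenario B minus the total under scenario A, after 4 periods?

238

(Groups numbered youngest = 1 to oldest = 7.)
Period 1:
Births: 1420 × 0.256 = 364 ; 790 × 0.399 = 315 ; 1280 × 0.06 = 77 ⇒ total 756
Group 2: 960 × 0.954 = 916
Group 3: 1770 × 0.956 = 1692
Group 4: 1420 × 0.957 = 1359
Group 5: 790 × 0.929 = 734
Group 6: 1280 × 0.941 = 1204
Group 7: 490 × 0.952 + 520 × 0.366 = 466 + 190 = 656
End of period: [756, 916, 1692, 1359, 734, 1204, 656]
Period 2:
Births: 1692 × 0.256 = 433 ; 1359 × 0.399 = 542 ; 734 × 0.06 = 44 ⇒ total 1019
Group 2: 756 × 0.954 = 721
Group 3: 916 × 0.956 = 876
Group 4: 1692 × 0.957 = 1619
Group 5: 1359 × 0.929 = 1263
Group 6: 734 × 0.941 = 691
Group 7: 1204 × 0.952 + 656 × 0.366 = 1146 + 240 = 1386
End of period: [1019, 721, 876, 1619, 1263, 691, 1386]
Period 3:
Births: 876 × 0.256 = 224 ; 1619 × 0.399 = 646 ; 1263 × 0.06 = 76 ⇒ total 946
Group 2: 1019 × 0.954 = 972
Group 3: 721 × 0.956 = 689
Group 4: 876 × 0.957 = 838
Group 5: 1619 × 0.929 = 1504
Group 6: 1263 × 0.941 = 1188
Group 7: 691 × 0.952 + 1386 × 0.366 = 658 + 507 = 1165
End of period: [946, 972, 689, 838, 1504, 1188, 1165]
Period 4:
Births: 689 × 0.256 = 176 ; 838 × 0.399 = 334 ; 1504 × 0.06 = 90 ⇒ total 600
Group 2: 946 × 0.954 = 902
Group 3: 972 × 0.956 = 929
Group 4: 689 × 0.957 = 659
Group 5: 838 × 0.929 = 779
Group 6: 1504 × 0.941 = 1415
Group 7: 1188 × 0.952 + 1165 × 0.366 = 1131 + 426 = 1557
End of period: [600, 902, 929, 659, 779, 1415, 1557]
Scenario A total after 4 periods: 6841
Scenario B projection —
Period 1:
Births: 1420 × 0.306 = 435 ; 790 × 0.399 = 315 ; 1280 × 0.06 = 77 ⇒ total 827
Group 2: 960 × 0.954 = 916
Group 3: 1770 × 0.956 = 1692
Group 4: 1420 × 0.957 = 1359
Group 5: 790 × 0.929 = 734
Group 6: 1280 × 0.941 = 1204
Group 7: 490 × 0.952 + 520 × 0.366 = 466 + 190 = 656
End of period: [827, 916, 1692, 1359, 734, 1204, 656]
Period 2:
Births: 1692 × 0.306 = 518 ; 1359 × 0.399 = 542 ; 734 × 0.06 = 44 ⇒ total 1104
Group 2: 827 × 0.954 = 789
Group 3: 916 × 0.956 = 876
Group 4: 1692 × 0.957 = 1619
Group 5: 1359 × 0.929 = 1263
Group 6: 734 × 0.941 = 691
Group 7: 1204 × 0.952 + 656 × 0.366 = 1146 + 240 = 1386
End of period: [1104, 789, 876, 1619, 1263, 691, 1386]
Period 3:
Births: 876 × 0.306 = 268 ; 1619 × 0.399 = 646 ; 1263 × 0.06 = 76 ⇒ total 990
Group 2: 1104 × 0.954 = 1053
Group 3: 789 × 0.956 = 754
Group 4: 876 × 0.957 = 838
Group 5: 1619 × 0.929 = 1504
Group 6: 1263 × 0.941 = 1188
Group 7: 691 × 0.952 + 1386 × 0.366 = 658 + 507 = 1165
End of period: [990, 1053, 754, 838, 1504, 1188, 1165]
Period 4:
Births: 754 × 0.306 = 231 ; 838 × 0.399 = 334 ; 1504 × 0.06 = 90 ⇒ total 655
Group 2: 990 × 0.954 = 944
Group 3: 1053 × 0.956 = 1007
Group 4: 754 × 0.957 = 722
Group 5: 838 × 0.929 = 779
Group 6: 1504 × 0.941 = 1415
Group 7: 1188 × 0.952 + 1165 × 0.366 = 1131 + 426 = 1557
End of period: [655, 944, 1007, 722, 779, 1415, 1557]
Scenario B total after 4 periods: 7079
Difference B − A = 7079 − 6841 = 238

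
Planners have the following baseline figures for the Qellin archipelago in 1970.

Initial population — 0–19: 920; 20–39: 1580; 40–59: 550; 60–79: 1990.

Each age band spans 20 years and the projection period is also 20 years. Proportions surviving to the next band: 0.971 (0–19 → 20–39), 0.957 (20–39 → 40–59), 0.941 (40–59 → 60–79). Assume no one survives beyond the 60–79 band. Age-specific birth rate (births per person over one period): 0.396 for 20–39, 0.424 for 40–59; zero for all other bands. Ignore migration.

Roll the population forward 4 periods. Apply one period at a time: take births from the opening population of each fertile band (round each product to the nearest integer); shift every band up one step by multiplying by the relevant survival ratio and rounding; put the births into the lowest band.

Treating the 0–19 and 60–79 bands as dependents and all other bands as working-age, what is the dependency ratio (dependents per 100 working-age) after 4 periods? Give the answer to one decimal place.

92.2

Period 1.
Births: 1580 × 0.396 = 626 ; 550 × 0.424 = 233 → 859
20–39: 920 × 0.971 = 893
40–59: 1580 × 0.957 = 1512
60–79: 550 × 0.941 = 518
End of period: [859, 893, 1512, 518]
Period 2.
Births: 893 × 0.396 = 354 ; 1512 × 0.424 = 641 → 995
20–39: 859 × 0.971 = 834
40–59: 893 × 0.957 = 855
60–79: 1512 × 0.941 = 1423
End of period: [995, 834, 855, 1423]
Period 3.
Births: 834 × 0.396 = 330 ; 855 × 0.424 = 363 → 693
20–39: 995 × 0.971 = 966
40–59: 834 × 0.957 = 798
60–79: 855 × 0.941 = 805
End of period: [693, 966, 798, 805]
Period 4.
Births: 966 × 0.396 = 383 ; 798 × 0.424 = 338 → 721
20–39: 693 × 0.971 = 673
40–59: 966 × 0.957 = 924
60–79: 798 × 0.941 = 751
End of period: [721, 673, 924, 751]
Dependents (band 0–19 + band 60–79) = 721 + 751 = 1472; working-age = 1597; ratio = 1472/1597 × 100 = 92.2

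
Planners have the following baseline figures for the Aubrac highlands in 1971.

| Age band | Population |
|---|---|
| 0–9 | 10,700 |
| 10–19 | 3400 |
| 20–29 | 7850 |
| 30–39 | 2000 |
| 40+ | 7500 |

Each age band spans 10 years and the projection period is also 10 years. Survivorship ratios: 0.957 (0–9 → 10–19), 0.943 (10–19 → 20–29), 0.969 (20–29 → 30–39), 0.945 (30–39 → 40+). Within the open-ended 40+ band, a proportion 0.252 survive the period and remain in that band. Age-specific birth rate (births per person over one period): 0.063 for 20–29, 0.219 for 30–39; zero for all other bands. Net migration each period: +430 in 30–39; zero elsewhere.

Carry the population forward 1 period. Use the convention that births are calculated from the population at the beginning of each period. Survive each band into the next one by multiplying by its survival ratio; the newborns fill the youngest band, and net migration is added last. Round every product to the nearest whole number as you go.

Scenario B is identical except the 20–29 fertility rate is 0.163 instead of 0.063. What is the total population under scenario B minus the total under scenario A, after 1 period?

— Period 1 —
Births: 7850 × 0.063 = 495 ; 2000 × 0.219 = 438 → total 933
10–19: 10700 × 0.957 = 10240
20–29: 3400 × 0.943 = 3206
30–39: 7850 × 0.969 = 7607
40+: 2000 × 0.945 + 7500 × 0.252 = 1890 + 1890 = 3780
Net migration: 30–39 + 430 → 8037
Giving 933 / 10240 / 3206 / 8037 / 3780.
Scenario A total after 1 period: 26196
Scenario B projection —
— Period 1 —
Births: 7850 × 0.163 = 1280 ; 2000 × 0.219 = 438 → total 1718
10–19: 10700 × 0.957 = 10240
20–29: 3400 × 0.943 = 3206
30–39: 7850 × 0.969 = 7607
40+: 2000 × 0.945 + 7500 × 0.252 = 1890 + 1890 = 3780
Net migration: 30–39 + 430 → 8037
Giving 1718 / 10240 / 3206 / 8037 / 3780.
Scenario B total after 1 period: 26981
Difference B − A = 26981 − 26196 = 785

785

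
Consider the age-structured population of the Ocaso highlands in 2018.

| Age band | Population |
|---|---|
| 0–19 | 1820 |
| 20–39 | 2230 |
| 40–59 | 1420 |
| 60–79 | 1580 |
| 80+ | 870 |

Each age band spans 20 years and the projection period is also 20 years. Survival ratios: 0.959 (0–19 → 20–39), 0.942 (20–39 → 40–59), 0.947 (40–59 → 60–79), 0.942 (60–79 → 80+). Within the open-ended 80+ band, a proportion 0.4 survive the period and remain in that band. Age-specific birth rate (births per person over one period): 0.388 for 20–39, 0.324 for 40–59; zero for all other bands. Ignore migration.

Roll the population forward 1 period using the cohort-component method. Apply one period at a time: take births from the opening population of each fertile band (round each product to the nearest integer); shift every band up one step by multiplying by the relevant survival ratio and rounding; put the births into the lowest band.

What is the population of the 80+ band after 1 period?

Call the bands 1 to 5, youngest first.
After projecting period 1:
Births: 2230 × 0.388 = 865, 1420 × 0.324 = 460 — total 1325
Band 2: 1820 × 0.959 = 1745
Band 3: 2230 × 0.942 = 2101
Band 4: 1420 × 0.947 = 1345
Band 5: 1580 × 0.942 + 870 × 0.4 = 1488 + 348 = 1836
→ [1325, 1745, 2101, 1345, 1836]

1836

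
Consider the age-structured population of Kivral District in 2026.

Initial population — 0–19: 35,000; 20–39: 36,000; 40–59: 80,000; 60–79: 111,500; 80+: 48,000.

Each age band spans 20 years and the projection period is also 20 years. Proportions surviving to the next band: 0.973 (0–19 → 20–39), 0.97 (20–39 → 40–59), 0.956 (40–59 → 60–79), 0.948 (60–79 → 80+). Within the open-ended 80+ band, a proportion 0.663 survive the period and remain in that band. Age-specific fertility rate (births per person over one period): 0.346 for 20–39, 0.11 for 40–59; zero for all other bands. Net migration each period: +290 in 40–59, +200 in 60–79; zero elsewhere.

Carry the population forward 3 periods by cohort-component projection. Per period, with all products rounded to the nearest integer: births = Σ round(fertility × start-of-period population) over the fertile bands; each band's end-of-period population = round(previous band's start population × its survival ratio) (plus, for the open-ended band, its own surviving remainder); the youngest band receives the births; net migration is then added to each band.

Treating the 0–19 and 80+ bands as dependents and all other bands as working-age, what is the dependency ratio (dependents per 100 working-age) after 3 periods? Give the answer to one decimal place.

Let group 1 be 0–19 through group 5 = 80+.
Period 1:
Births: 36000 × 0.346 = 12456 ; 80000 × 0.11 = 8800 → total 21256
Group 2: 35000 × 0.973 = 34055
Group 3: 36000 × 0.97 = 34920
Group 4: 80000 × 0.956 = 76480
Group 5: 111500 × 0.948 + 48000 × 0.663 = 105702 + 31824 = 137526
Net migration: Group 3 + 290 → 35210; Group 4 + 200 → 76680
End of period: [21256, 34055, 35210, 76680, 137526]
Period 2:
Births: 34055 × 0.346 = 11783 ; 35210 × 0.11 = 3873 → total 15656
Group 2: 21256 × 0.973 = 20682
Group 3: 34055 × 0.97 = 33033
Group 4: 35210 × 0.956 = 33661
Group 5: 76680 × 0.948 + 137526 × 0.663 = 72693 + 91180 = 163873
Net migration: Group 3 + 290 → 33323; Group 4 + 200 → 33861
End of period: [15656, 20682, 33323, 33861, 163873]
Period 3:
Births: 20682 × 0.346 = 7156 ; 33323 × 0.11 = 3666 → total 10822
Group 2: 15656 × 0.973 = 15233
Group 3: 20682 × 0.97 = 20062
Group 4: 33323 × 0.956 = 31857
Group 5: 33861 × 0.948 + 163873 × 0.663 = 32100 + 108648 = 140748
Net migration: Group 3 + 290 → 20352; Group 4 + 200 → 32057
End of period: [10822, 15233, 20352, 32057, 140748]
Dependents (band 0–19 + band 80+) = 10822 + 140748 = 151570; working-age = 67642; ratio = 151570/67642 × 100 = 224.1

224.1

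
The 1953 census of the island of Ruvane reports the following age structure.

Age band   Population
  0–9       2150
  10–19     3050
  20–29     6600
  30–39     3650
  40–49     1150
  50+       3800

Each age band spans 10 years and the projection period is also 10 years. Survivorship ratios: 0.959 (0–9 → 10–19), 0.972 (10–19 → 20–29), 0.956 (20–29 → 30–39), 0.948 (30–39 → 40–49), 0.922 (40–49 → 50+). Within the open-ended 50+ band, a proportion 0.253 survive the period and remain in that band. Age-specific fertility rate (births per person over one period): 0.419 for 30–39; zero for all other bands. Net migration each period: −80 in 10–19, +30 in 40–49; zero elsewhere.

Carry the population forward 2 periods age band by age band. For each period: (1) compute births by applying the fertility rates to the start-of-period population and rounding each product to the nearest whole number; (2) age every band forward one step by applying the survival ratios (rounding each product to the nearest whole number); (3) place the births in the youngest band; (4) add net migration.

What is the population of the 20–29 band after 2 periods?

Period 1.
Births: 3650 × 0.419 = 1529
10–19: 2150 × 0.959 = 2062
20–29: 3050 × 0.972 = 2965
30–39: 6600 × 0.956 = 6310
40–49: 3650 × 0.948 = 3460
50+: 1150 × 0.922 + 3800 × 0.253 = 1060 + 961 = 2021
Net migration: 10–19 − 80 → 1982; 40–49 + 30 → 3490
→ [1529, 1982, 2965, 6310, 3490, 2021]
Period 2.
Births: 6310 × 0.419 = 2644
10–19: 1529 × 0.959 = 1466
20–29: 1982 × 0.972 = 1927
30–39: 2965 × 0.956 = 2835
40–49: 6310 × 0.948 = 5982
50+: 3490 × 0.922 + 2021 × 0.253 = 3218 + 511 = 3729
Net migration: 10–19 − 80 → 1386; 40–49 + 30 → 6012
→ [2644, 1386, 1927, 2835, 6012, 3729]

1927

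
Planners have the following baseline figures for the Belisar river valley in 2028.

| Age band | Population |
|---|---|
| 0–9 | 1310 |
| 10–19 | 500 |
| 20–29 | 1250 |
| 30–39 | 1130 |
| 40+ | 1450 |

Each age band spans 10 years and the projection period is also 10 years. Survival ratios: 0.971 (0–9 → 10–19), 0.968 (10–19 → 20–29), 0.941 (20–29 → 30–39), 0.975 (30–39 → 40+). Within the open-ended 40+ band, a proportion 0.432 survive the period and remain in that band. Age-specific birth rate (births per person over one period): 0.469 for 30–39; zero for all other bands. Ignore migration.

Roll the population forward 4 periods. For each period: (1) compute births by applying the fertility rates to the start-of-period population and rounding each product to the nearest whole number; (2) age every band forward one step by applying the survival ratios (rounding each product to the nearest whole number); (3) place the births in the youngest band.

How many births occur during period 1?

530

Numbering the groups 1..5 from youngest to oldest:
Period 1.
Births: 1130 × 0.469 = 530
Group 2: 1310 × 0.971 = 1272
Group 3: 500 × 0.968 = 484
Group 4: 1250 × 0.941 = 1176
Group 5: 1130 × 0.975 + 1450 × 0.432 = 1102 + 626 = 1728
Giving 530 / 1272 / 484 / 1176 / 1728.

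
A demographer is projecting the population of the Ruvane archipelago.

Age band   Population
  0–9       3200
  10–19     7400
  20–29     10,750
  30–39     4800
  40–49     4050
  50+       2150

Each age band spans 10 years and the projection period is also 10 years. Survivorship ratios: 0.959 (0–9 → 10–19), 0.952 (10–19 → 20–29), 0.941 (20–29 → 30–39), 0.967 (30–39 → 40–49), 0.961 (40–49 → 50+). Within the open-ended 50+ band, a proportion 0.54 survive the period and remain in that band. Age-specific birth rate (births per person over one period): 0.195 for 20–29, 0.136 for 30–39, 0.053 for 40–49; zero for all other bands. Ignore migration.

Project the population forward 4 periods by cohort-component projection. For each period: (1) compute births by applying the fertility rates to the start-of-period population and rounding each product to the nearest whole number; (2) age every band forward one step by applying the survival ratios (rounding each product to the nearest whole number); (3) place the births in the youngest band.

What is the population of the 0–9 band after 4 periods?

Let group 1 be 0–9 through group 6 = 50+.
— Period 1 —
Births: 10750 × 0.195 = 2096, 4800 × 0.136 = 653, 4050 × 0.053 = 215 — total 2964
Group 2: 3200 × 0.959 = 3069
Group 3: 7400 × 0.952 = 7045
Group 4: 10750 × 0.941 = 10116
Group 5: 4800 × 0.967 = 4642
Group 6: 4050 × 0.961 + 2150 × 0.54 = 3892 + 1161 = 5053
End of period: [2964, 3069, 7045, 10116, 4642, 5053]
— Period 2 —
Births: 7045 × 0.195 = 1374, 10116 × 0.136 = 1376, 4642 × 0.053 = 246 — total 2996
Group 2: 2964 × 0.959 = 2842
Group 3: 3069 × 0.952 = 2922
Group 4: 7045 × 0.941 = 6629
Group 5: 10116 × 0.967 = 9782
Group 6: 4642 × 0.961 + 5053 × 0.54 = 4461 + 2729 = 7190
End of period: [2996, 2842, 2922, 6629, 9782, 7190]
— Period 3 —
Births: 2922 × 0.195 = 570, 6629 × 0.136 = 902, 9782 × 0.053 = 518 — total 1990
Group 2: 2996 × 0.959 = 2873
Group 3: 2842 × 0.952 = 2706
Group 4: 2922 × 0.941 = 2750
Group 5: 6629 × 0.967 = 6410
Group 6: 9782 × 0.961 + 7190 × 0.54 = 9401 + 3883 = 13284
End of period: [1990, 2873, 2706, 2750, 6410, 13284]
— Period 4 —
Births: 2706 × 0.195 = 528, 2750 × 0.136 = 374, 6410 × 0.053 = 340 — total 1242
Group 2: 1990 × 0.959 = 1908
Group 3: 2873 × 0.952 = 2735
Group 4: 2706 × 0.941 = 2546
Group 5: 2750 × 0.967 = 2659
Group 6: 6410 × 0.961 + 13284 × 0.54 = 6160 + 7173 = 13333
End of period: [1242, 1908, 2735, 2546, 2659, 13333]

1242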